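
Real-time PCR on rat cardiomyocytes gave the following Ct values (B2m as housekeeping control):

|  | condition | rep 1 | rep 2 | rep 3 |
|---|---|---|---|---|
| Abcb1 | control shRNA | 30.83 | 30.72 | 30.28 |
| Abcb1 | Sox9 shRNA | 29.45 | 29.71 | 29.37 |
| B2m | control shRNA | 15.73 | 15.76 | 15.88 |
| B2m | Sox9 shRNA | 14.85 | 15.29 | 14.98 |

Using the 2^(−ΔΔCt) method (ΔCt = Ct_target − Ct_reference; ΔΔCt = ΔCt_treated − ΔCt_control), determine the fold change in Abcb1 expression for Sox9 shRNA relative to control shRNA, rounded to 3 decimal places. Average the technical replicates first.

1.275

Mean Ct: Abcb1 control shRNA 30.610; Abcb1 Sox9 shRNA 29.510; B2m control shRNA 15.790; B2m Sox9 shRNA 15.040
ΔCt(control shRNA) = 30.610 − 15.790 = 14.820
ΔCt(Sox9 shRNA) = 29.510 − 15.040 = 14.470
ΔΔCt = 14.470 − 14.820 = -0.350
Fold change = 2^(−(-0.350)) = 2^0.350 = 1.2746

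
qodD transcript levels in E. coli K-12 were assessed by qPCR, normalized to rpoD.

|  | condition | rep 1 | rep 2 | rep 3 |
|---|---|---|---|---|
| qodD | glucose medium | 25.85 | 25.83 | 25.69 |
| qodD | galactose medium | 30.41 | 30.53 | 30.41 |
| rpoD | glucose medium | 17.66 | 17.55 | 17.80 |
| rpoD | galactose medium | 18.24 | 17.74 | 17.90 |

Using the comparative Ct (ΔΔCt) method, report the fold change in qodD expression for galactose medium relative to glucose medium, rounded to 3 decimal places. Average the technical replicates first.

Mean Ct: qodD glucose medium 25.790; qodD galactose medium 30.450; rpoD glucose medium 17.670; rpoD galactose medium 17.960
ΔCt(glucose medium) = 25.790 − 17.670 = 8.120
ΔCt(galactose medium) = 30.450 − 17.960 = 12.490
ΔΔCt = 12.490 − 8.120 = 4.370
Fold change = 2^(−4.370) = 0.0484

0.048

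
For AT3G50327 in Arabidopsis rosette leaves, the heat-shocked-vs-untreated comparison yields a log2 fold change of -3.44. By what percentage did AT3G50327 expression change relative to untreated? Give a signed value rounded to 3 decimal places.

Fold change = 2^(-3.44) = 0.0921
Percent change = (FC − 1) × 100% = (0.0921 − 1) × 100 = -90.786%

-90.786%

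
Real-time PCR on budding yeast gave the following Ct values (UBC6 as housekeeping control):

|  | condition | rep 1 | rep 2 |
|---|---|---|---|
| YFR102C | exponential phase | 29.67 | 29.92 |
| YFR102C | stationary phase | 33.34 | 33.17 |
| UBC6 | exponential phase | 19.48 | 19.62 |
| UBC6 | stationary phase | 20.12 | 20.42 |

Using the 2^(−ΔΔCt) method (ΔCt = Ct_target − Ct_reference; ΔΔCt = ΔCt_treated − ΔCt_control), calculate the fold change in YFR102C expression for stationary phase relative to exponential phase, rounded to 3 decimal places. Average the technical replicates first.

Mean Ct: YFR102C exponential phase 29.795; YFR102C stationary phase 33.255; UBC6 exponential phase 19.550; UBC6 stationary phase 20.270
ΔCt(exponential phase) = 29.795 − 19.550 = 10.245
ΔCt(stationary phase) = 33.255 − 20.270 = 12.985
ΔΔCt = 12.985 − 10.245 = 2.740
Fold change = 2^(−2.740) = 0.1497

0.150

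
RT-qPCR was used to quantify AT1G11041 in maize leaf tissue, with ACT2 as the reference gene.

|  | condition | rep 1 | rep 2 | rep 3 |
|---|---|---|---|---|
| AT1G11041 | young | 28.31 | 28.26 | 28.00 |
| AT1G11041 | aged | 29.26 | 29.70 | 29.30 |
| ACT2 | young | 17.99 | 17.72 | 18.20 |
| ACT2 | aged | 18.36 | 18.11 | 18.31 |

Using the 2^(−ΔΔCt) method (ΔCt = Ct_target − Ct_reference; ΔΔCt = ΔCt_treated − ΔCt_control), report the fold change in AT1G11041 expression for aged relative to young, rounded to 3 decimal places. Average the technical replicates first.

Mean Ct: AT1G11041 young 28.190; AT1G11041 aged 29.420; ACT2 young 17.970; ACT2 aged 18.260
ΔCt(young) = 28.190 − 17.970 = 10.220
ΔCt(aged) = 29.420 − 18.260 = 11.160
ΔΔCt = 11.160 − 10.220 = 0.940
Fold change = 2^(−0.940) = 0.5212

0.521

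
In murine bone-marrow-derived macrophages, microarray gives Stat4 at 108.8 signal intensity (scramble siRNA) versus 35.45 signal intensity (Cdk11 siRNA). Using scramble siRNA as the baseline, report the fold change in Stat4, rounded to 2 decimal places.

0.33

Fold change = 35.45 / 108.8 = 0.326
Stat4 is downregulated.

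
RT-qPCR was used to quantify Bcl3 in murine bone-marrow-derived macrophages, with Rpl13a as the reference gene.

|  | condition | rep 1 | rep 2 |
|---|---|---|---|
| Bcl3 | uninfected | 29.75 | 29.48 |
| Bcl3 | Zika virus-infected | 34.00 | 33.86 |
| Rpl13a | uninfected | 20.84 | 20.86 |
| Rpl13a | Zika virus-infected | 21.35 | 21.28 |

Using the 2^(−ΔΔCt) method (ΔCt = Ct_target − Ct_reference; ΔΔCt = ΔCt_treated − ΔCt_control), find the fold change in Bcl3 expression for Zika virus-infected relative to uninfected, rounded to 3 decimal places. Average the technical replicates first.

0.069

Mean Ct: Bcl3 uninfected 29.615; Bcl3 Zika virus-infected 33.930; Rpl13a uninfected 20.850; Rpl13a Zika virus-infected 21.315
ΔCt(uninfected) = 29.615 − 20.850 = 8.765
ΔCt(Zika virus-infected) = 33.930 − 21.315 = 12.615
ΔΔCt = 12.615 − 8.765 = 3.850
Fold change = 2^(−3.850) = 0.0693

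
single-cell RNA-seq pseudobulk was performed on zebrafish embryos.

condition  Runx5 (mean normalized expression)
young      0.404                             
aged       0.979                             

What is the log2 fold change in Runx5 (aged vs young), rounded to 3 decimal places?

Fold change = 0.979 / 0.404 = 2.4233
log2(2.4233) = 1.2770

1.277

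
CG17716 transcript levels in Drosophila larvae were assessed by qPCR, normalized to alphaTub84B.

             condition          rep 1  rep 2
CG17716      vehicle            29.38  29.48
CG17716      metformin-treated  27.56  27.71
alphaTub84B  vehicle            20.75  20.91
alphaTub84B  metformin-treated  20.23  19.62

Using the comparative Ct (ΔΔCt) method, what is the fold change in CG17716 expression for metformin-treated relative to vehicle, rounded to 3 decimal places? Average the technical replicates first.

1.853

Mean Ct: CG17716 vehicle 29.430; CG17716 metformin-treated 27.635; alphaTub84B vehicle 20.830; alphaTub84B metformin-treated 19.925
ΔCt(vehicle) = 29.430 − 20.830 = 8.600
ΔCt(metformin-treated) = 27.635 − 19.925 = 7.710
ΔΔCt = 7.710 − 8.600 = -0.890
Fold change = 2^(−(-0.890)) = 2^0.890 = 1.8532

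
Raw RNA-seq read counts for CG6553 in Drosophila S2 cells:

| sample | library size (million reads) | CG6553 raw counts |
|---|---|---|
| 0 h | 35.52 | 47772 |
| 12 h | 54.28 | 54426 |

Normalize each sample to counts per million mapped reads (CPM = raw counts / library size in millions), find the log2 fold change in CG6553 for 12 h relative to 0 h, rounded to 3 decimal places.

-0.424

CPM(0 h) = 47772 / 35.52 = 1344.9324
CPM(12 h) = 54426 / 54.28 = 1002.6898
Fold change = 1002.6898 / 1344.9324 = 0.74553
log2(0.74553) = -0.4237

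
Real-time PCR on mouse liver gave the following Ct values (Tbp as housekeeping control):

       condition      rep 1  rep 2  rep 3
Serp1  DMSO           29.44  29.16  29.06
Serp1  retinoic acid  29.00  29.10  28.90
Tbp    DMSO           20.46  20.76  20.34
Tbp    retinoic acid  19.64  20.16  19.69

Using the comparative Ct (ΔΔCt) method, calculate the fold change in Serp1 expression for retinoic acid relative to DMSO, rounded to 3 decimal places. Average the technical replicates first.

0.722

Mean Ct: Serp1 DMSO 29.220; Serp1 retinoic acid 29.000; Tbp DMSO 20.520; Tbp retinoic acid 19.830
ΔCt(DMSO) = 29.220 − 20.520 = 8.700
ΔCt(retinoic acid) = 29.000 − 19.830 = 9.170
ΔΔCt = 9.170 − 8.700 = 0.470
Fold change = 2^(−0.470) = 0.7220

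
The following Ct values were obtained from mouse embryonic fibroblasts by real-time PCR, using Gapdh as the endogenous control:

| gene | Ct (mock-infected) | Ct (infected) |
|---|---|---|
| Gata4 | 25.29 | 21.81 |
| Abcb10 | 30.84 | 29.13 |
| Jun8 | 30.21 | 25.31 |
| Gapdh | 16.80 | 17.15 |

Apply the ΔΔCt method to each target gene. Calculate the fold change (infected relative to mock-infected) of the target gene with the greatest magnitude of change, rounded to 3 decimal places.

38.055

Gata4: ΔΔCt = (21.81−17.15) − (25.29−16.80) = 4.66 − 8.49 = -3.83; fold change = 2^3.83 = 14.221
Abcb10: ΔΔCt = (29.13−17.15) − (30.84−16.80) = 11.98 − 14.04 = -2.06; fold change = 2^2.06 = 4.170
Jun8: ΔΔCt = (25.31−17.15) − (30.21−16.80) = 8.16 − 13.41 = -5.25; fold change = 2^5.25 = 38.055
Jun8 has the largest |ΔΔCt| = 5.25.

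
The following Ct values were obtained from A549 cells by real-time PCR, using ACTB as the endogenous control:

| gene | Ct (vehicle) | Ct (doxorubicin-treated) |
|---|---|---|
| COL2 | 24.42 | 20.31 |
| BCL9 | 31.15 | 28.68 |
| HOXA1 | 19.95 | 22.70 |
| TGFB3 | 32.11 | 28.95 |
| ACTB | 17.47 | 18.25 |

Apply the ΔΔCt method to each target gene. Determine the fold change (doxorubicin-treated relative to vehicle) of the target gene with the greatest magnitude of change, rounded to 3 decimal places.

29.651

COL2: ΔΔCt = (20.31−18.25) − (24.42−17.47) = 2.06 − 6.95 = -4.89; fold change = 2^4.89 = 29.651
BCL9: ΔΔCt = (28.68−18.25) − (31.15−17.47) = 10.43 − 13.68 = -3.25; fold change = 2^3.25 = 9.514
HOXA1: ΔΔCt = (22.70−18.25) − (19.95−17.47) = 4.45 − 2.48 = 1.97; fold change = 2^-1.97 = 0.255
TGFB3: ΔΔCt = (28.95−18.25) − (32.11−17.47) = 10.70 − 14.64 = -3.94; fold change = 2^3.94 = 15.348
COL2 has the largest |ΔΔCt| = 4.89.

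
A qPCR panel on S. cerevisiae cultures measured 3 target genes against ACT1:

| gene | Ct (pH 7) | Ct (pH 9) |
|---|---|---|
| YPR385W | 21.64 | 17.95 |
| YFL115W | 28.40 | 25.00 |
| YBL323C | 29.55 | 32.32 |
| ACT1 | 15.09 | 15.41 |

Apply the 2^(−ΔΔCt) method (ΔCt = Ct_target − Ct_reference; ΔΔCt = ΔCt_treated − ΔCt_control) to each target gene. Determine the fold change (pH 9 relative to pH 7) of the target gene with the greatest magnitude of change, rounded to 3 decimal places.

YPR385W: ΔΔCt = (17.95−15.41) − (21.64−15.09) = 2.54 − 6.55 = -4.01; fold change = 2^4.01 = 16.111
YFL115W: ΔΔCt = (25.00−15.41) − (28.40−15.09) = 9.59 − 13.31 = -3.72; fold change = 2^3.72 = 13.177
YBL323C: ΔΔCt = (32.32−15.41) − (29.55−15.09) = 16.91 − 14.46 = 2.45; fold change = 2^-2.45 = 0.183
YPR385W has the largest |ΔΔCt| = 4.01.

16.111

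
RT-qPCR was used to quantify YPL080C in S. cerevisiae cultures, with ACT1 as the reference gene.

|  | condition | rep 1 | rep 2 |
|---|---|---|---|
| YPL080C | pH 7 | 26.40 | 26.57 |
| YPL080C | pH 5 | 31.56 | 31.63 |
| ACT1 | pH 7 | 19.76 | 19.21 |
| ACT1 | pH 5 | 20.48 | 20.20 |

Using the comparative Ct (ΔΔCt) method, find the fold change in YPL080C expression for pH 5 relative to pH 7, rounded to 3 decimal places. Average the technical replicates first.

Mean Ct: YPL080C pH 7 26.485; YPL080C pH 5 31.595; ACT1 pH 7 19.485; ACT1 pH 5 20.340
ΔCt(pH 7) = 26.485 − 19.485 = 7.000
ΔCt(pH 5) = 31.595 − 20.340 = 11.255
ΔΔCt = 11.255 − 7.000 = 4.255
Fold change = 2^(−4.255) = 0.0524

0.052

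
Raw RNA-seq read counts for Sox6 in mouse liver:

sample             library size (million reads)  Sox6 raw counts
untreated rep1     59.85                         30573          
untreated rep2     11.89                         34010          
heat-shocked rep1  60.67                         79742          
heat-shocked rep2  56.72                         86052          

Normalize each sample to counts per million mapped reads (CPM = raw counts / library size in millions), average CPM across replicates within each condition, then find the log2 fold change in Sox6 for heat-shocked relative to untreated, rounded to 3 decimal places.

-0.252

CPM(untreated rep1) = 30573 / 59.85 = 510.8271
CPM(untreated rep2) = 34010 / 11.89 = 2860.3869
CPM(heat-shocked rep1) = 79742 / 60.67 = 1314.3564
CPM(heat-shocked rep2) = 86052 / 56.72 = 1517.1368
mean CPM(untreated) = 1685.6070; mean CPM(heat-shocked) = 1415.7466
Fold change = 1415.7466 / 1685.6070 = 0.83990
log2(0.83990) = -0.2517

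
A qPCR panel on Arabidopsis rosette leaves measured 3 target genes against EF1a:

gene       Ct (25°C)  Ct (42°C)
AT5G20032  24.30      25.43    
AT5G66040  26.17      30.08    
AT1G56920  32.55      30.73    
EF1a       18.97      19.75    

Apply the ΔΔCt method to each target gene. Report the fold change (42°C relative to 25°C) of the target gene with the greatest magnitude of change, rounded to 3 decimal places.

0.114

AT5G20032: ΔΔCt = (25.43−19.75) − (24.30−18.97) = 5.68 − 5.33 = 0.35; fold change = 2^-0.35 = 0.785
AT5G66040: ΔΔCt = (30.08−19.75) − (26.17−18.97) = 10.33 − 7.20 = 3.13; fold change = 2^-3.13 = 0.114
AT1G56920: ΔΔCt = (30.73−19.75) − (32.55−18.97) = 10.98 − 13.58 = -2.60; fold change = 2^2.60 = 6.063
AT5G66040 has the largest |ΔΔCt| = 3.13.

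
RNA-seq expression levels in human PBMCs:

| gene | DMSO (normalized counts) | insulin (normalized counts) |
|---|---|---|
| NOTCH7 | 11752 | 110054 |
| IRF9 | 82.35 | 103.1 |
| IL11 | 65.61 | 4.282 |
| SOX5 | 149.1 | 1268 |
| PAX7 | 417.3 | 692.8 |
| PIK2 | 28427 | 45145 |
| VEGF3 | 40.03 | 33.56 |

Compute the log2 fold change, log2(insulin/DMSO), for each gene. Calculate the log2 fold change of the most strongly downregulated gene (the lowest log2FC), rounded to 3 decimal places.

log2(110054/11752) = 3.227  (NOTCH7)
log2(103.1/82.35) = 0.324  (IRF9)
log2(4.282/65.61) = -3.938  (IL11)
log2(1268/149.1) = 3.088  (SOX5)
log2(692.8/417.3) = 0.731  (PAX7)
log2(45145/28427) = 0.667  (PIK2)
log2(33.56/40.03) = -0.254  (VEGF3)
IL11 is most strongly downregulated.

-3.938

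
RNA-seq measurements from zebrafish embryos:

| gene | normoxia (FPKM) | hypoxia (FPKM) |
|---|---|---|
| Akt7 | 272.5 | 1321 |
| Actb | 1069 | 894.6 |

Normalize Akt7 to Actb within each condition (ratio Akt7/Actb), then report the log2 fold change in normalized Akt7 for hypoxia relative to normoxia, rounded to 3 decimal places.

Akt7/Actb (normoxia) = 272.5 / 1069 = 0.25491
Akt7/Actb (hypoxia) = 1321 / 894.6 = 1.4766
Fold change = 1.4766 / 0.25491 = 5.7928
log2(5.7928) = 2.5342

2.534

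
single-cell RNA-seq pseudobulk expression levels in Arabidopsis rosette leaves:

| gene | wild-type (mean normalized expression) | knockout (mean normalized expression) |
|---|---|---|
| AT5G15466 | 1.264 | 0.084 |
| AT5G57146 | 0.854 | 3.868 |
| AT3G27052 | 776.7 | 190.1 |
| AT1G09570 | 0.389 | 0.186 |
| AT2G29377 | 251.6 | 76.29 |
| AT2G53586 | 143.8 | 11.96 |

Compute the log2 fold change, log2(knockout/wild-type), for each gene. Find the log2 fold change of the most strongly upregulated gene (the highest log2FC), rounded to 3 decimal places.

2.179

log2(0.084/1.264) = -3.911  (AT5G15466)
log2(3.868/0.854) = 2.179  (AT5G57146)
log2(190.1/776.7) = -2.031  (AT3G27052)
log2(0.186/0.389) = -1.064  (AT1G09570)
log2(76.29/251.6) = -1.722  (AT2G29377)
log2(11.96/143.8) = -3.588  (AT2G53586)
AT5G57146 is most strongly upregulated.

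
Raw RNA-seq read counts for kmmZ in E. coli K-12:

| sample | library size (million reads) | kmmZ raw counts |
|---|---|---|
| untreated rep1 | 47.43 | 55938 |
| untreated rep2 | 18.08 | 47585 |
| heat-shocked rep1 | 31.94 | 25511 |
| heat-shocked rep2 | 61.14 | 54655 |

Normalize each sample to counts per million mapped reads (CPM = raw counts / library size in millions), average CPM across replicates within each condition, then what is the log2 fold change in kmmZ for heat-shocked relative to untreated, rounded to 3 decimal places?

-1.171

CPM(untreated rep1) = 55938 / 47.43 = 1179.3801
CPM(untreated rep2) = 47585 / 18.08 = 2631.9137
CPM(heat-shocked rep1) = 25511 / 31.94 = 798.7163
CPM(heat-shocked rep2) = 54655 / 61.14 = 893.9320
mean CPM(untreated) = 1905.6469; mean CPM(heat-shocked) = 846.3242
Fold change = 846.3242 / 1905.6469 = 0.44411
log2(0.44411) = -1.1710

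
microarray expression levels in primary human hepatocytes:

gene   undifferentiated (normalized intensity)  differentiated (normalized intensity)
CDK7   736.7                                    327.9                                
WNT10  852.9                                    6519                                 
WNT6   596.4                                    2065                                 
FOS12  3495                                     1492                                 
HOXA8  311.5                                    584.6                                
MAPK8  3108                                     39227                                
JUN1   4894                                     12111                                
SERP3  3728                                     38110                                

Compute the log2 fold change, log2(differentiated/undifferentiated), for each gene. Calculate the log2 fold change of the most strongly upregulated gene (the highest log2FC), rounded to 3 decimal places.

3.658

log2(327.9/736.7) = -1.168  (CDK7)
log2(6519/852.9) = 2.934  (WNT10)
log2(2065/596.4) = 1.792  (WNT6)
log2(1492/3495) = -1.228  (FOS12)
log2(584.6/311.5) = 0.908  (HOXA8)
log2(39227/3108) = 3.658  (MAPK8)
log2(12111/4894) = 1.307  (JUN1)
log2(38110/3728) = 3.354  (SERP3)
MAPK8 is most strongly upregulated.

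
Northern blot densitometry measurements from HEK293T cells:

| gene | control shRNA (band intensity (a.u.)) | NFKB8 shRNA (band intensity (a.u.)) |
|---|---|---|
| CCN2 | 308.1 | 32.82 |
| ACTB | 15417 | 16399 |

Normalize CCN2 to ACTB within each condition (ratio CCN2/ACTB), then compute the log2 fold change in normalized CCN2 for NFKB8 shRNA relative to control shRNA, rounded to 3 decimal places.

CCN2/ACTB (control shRNA) = 308.1 / 15417 = 0.019984
CCN2/ACTB (NFKB8 shRNA) = 32.82 / 16399 = 0.0020013
Fold change = 0.0020013 / 0.019984 = 0.1001
log2(0.1001) = -3.3198

-3.320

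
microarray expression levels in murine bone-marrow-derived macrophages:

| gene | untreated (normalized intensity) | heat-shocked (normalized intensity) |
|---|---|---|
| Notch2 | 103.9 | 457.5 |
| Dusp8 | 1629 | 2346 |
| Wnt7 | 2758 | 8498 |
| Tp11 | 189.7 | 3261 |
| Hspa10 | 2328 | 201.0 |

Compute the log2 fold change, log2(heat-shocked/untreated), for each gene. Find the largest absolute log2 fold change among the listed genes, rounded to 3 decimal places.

4.104

log2(457.5/103.9) = 2.139  (Notch2)
log2(2346/1629) = 0.526  (Dusp8)
log2(8498/2758) = 1.624  (Wnt7)
log2(3261/189.7) = 4.104  (Tp11)
log2(201.0/2328) = -3.534  (Hspa10)
The largest magnitude belongs to Tp11.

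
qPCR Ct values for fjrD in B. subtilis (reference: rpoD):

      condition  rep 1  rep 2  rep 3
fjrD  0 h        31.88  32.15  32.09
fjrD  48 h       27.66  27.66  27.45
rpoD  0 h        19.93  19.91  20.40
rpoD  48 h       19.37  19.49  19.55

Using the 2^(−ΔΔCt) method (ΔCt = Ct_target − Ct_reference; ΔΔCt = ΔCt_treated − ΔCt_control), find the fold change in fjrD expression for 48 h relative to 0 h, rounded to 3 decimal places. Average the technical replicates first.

Mean Ct: fjrD 0 h 32.040; fjrD 48 h 27.590; rpoD 0 h 20.080; rpoD 48 h 19.470
ΔCt(0 h) = 32.040 − 20.080 = 11.960
ΔCt(48 h) = 27.590 − 19.470 = 8.120
ΔΔCt = 8.120 − 11.960 = -3.840
Fold change = 2^(−(-3.840)) = 2^3.840 = 14.3204

14.320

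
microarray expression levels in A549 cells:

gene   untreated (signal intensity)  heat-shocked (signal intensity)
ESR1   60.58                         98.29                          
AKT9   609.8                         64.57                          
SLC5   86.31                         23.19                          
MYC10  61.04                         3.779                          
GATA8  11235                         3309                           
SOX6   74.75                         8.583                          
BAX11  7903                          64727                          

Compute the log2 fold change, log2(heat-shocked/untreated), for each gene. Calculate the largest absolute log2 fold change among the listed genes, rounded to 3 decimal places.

4.014

log2(98.29/60.58) = 0.698  (ESR1)
log2(64.57/609.8) = -3.239  (AKT9)
log2(23.19/86.31) = -1.896  (SLC5)
log2(3.779/61.04) = -4.014  (MYC10)
log2(3309/11235) = -1.764  (GATA8)
log2(8.583/74.75) = -3.123  (SOX6)
log2(64727/7903) = 3.034  (BAX11)
The largest magnitude belongs to MYC10.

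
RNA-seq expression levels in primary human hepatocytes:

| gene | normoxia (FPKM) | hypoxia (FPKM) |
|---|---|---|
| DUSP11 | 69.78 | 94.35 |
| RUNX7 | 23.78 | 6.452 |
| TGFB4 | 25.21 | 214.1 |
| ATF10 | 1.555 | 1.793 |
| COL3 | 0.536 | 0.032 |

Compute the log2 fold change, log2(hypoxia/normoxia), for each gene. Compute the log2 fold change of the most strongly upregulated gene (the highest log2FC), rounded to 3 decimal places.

log2(94.35/69.78) = 0.435  (DUSP11)
log2(6.452/23.78) = -1.882  (RUNX7)
log2(214.1/25.21) = 3.086  (TGFB4)
log2(1.793/1.555) = 0.205  (ATF10)
log2(0.032/0.536) = -4.066  (COL3)
TGFB4 is most strongly upregulated.

3.086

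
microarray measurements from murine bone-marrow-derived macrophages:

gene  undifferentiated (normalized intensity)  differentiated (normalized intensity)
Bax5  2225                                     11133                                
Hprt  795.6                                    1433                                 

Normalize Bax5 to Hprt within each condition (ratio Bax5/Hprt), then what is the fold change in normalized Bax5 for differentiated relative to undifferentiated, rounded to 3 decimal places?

Bax5/Hprt (undifferentiated) = 2225 / 795.6 = 2.7966
Bax5/Hprt (differentiated) = 11133 / 1433 = 7.769
Fold change = 7.769 / 2.7966 = 2.7780

2.778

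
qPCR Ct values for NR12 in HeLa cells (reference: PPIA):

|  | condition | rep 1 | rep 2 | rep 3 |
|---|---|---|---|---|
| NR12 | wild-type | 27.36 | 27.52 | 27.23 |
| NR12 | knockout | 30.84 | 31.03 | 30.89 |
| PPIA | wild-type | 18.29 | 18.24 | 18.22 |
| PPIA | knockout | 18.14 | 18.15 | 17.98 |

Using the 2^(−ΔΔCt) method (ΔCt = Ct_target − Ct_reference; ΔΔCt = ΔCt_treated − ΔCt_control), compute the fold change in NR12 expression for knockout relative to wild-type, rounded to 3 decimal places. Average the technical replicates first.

Mean Ct: NR12 wild-type 27.370; NR12 knockout 30.920; PPIA wild-type 18.250; PPIA knockout 18.090
ΔCt(wild-type) = 27.370 − 18.250 = 9.120
ΔCt(knockout) = 30.920 − 18.090 = 12.830
ΔΔCt = 12.830 − 9.120 = 3.710
Fold change = 2^(−3.710) = 0.0764

0.076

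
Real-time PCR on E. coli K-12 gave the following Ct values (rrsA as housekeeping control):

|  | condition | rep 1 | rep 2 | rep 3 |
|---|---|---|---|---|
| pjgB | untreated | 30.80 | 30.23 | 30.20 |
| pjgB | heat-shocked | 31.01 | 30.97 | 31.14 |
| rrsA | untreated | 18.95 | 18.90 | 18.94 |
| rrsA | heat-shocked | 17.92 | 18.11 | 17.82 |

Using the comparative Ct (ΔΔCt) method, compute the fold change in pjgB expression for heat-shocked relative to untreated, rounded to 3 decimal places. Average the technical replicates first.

Mean Ct: pjgB untreated 30.410; pjgB heat-shocked 31.040; rrsA untreated 18.930; rrsA heat-shocked 17.950
ΔCt(untreated) = 30.410 − 18.930 = 11.480
ΔCt(heat-shocked) = 31.040 − 17.950 = 13.090
ΔΔCt = 13.090 − 11.480 = 1.610
Fold change = 2^(−1.610) = 0.3276

0.328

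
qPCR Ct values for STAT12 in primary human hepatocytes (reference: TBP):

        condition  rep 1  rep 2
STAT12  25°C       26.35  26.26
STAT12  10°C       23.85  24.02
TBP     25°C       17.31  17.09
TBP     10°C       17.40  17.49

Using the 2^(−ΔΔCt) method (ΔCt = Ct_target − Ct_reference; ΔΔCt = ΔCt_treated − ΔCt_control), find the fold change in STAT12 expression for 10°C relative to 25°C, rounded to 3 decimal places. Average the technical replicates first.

Mean Ct: STAT12 25°C 26.305; STAT12 10°C 23.935; TBP 25°C 17.200; TBP 10°C 17.445
ΔCt(25°C) = 26.305 − 17.200 = 9.105
ΔCt(10°C) = 23.935 − 17.445 = 6.490
ΔΔCt = 6.490 − 9.105 = -2.615
Fold change = 2^(−(-2.615)) = 2^2.615 = 6.1262

6.126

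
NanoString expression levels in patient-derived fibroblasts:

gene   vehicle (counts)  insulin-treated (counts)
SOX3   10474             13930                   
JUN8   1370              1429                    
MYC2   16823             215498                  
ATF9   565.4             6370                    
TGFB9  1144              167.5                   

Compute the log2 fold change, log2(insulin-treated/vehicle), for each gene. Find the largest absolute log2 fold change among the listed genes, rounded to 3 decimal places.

log2(13930/10474) = 0.411  (SOX3)
log2(1429/1370) = 0.061  (JUN8)
log2(215498/16823) = 3.679  (MYC2)
log2(6370/565.4) = 3.494  (ATF9)
log2(167.5/1144) = -2.772  (TGFB9)
The largest magnitude belongs to MYC2.

3.679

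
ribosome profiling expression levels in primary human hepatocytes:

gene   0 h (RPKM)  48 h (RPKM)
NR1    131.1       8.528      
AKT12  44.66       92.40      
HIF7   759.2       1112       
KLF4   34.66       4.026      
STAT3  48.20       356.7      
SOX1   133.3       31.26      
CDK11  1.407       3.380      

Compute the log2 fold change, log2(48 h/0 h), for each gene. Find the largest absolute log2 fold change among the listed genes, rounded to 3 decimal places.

3.942

log2(8.528/131.1) = -3.942  (NR1)
log2(92.40/44.66) = 1.049  (AKT12)
log2(1112/759.2) = 0.551  (HIF7)
log2(4.026/34.66) = -3.106  (KLF4)
log2(356.7/48.20) = 2.888  (STAT3)
log2(31.26/133.3) = -2.092  (SOX1)
log2(3.380/1.407) = 1.264  (CDK11)
The largest magnitude belongs to NR1.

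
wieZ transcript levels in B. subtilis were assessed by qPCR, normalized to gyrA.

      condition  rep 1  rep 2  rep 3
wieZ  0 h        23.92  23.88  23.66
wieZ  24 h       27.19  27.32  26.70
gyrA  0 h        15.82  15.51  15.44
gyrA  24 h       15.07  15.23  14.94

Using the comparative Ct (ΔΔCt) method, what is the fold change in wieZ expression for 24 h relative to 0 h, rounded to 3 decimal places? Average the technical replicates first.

Mean Ct: wieZ 0 h 23.820; wieZ 24 h 27.070; gyrA 0 h 15.590; gyrA 24 h 15.080
ΔCt(0 h) = 23.820 − 15.590 = 8.230
ΔCt(24 h) = 27.070 − 15.080 = 11.990
ΔΔCt = 11.990 − 8.230 = 3.760
Fold change = 2^(−3.760) = 0.0738

0.074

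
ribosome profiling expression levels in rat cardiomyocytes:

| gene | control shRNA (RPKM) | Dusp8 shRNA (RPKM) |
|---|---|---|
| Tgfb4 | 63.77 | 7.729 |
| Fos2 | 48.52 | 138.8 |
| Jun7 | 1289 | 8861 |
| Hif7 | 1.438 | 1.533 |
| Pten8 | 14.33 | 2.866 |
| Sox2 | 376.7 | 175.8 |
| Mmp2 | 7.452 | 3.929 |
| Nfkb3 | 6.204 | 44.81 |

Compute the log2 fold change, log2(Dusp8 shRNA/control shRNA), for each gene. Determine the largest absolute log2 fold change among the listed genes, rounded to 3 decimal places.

3.045

log2(7.729/63.77) = -3.045  (Tgfb4)
log2(138.8/48.52) = 1.516  (Fos2)
log2(8861/1289) = 2.781  (Jun7)
log2(1.533/1.438) = 0.092  (Hif7)
log2(2.866/14.33) = -2.322  (Pten8)
log2(175.8/376.7) = -1.099  (Sox2)
log2(3.929/7.452) = -0.923  (Mmp2)
log2(44.81/6.204) = 2.853  (Nfkb3)
The largest magnitude belongs to Tgfb4.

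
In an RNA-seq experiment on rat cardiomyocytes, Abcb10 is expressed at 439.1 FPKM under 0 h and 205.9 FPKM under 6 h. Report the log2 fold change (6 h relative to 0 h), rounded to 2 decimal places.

-1.09

Fold change = 205.9 / 439.1 = 0.4689
log2(0.4689) = -1.093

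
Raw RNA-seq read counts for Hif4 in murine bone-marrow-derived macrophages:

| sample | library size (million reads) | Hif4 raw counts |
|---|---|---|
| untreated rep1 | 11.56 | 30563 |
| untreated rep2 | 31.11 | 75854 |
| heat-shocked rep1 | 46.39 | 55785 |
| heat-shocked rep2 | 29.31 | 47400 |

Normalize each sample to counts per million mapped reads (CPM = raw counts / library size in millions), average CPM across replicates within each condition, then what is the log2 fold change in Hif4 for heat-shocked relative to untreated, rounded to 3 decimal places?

-0.850

CPM(untreated rep1) = 30563 / 11.56 = 2643.8581
CPM(untreated rep2) = 75854 / 31.11 = 2438.2514
CPM(heat-shocked rep1) = 55785 / 46.39 = 1202.5221
CPM(heat-shocked rep2) = 47400 / 29.31 = 1617.1955
mean CPM(untreated) = 2541.0547; mean CPM(heat-shocked) = 1409.8588
Fold change = 1409.8588 / 2541.0547 = 0.55483
log2(0.55483) = -0.8499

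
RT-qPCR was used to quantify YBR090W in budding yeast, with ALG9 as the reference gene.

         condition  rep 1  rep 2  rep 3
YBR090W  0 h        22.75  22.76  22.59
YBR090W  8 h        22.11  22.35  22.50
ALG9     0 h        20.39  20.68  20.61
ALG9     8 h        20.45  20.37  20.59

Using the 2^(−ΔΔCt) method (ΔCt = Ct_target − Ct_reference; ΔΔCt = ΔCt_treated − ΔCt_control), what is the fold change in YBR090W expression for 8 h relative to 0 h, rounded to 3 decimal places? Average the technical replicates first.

Mean Ct: YBR090W 0 h 22.700; YBR090W 8 h 22.320; ALG9 0 h 20.560; ALG9 8 h 20.470
ΔCt(0 h) = 22.700 − 20.560 = 2.140
ΔCt(8 h) = 22.320 − 20.470 = 1.850
ΔΔCt = 1.850 − 2.140 = -0.290
Fold change = 2^(−(-0.290)) = 2^0.290 = 1.2226

1.223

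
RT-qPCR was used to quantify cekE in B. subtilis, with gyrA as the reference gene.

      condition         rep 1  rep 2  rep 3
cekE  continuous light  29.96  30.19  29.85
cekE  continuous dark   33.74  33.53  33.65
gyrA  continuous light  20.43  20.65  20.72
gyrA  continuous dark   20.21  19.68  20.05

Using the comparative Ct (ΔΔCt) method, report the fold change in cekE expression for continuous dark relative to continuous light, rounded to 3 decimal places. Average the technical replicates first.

0.052

Mean Ct: cekE continuous light 30.000; cekE continuous dark 33.640; gyrA continuous light 20.600; gyrA continuous dark 19.980
ΔCt(continuous light) = 30.000 − 20.600 = 9.400
ΔCt(continuous dark) = 33.640 − 19.980 = 13.660
ΔΔCt = 13.660 − 9.400 = 4.260
Fold change = 2^(−4.260) = 0.0522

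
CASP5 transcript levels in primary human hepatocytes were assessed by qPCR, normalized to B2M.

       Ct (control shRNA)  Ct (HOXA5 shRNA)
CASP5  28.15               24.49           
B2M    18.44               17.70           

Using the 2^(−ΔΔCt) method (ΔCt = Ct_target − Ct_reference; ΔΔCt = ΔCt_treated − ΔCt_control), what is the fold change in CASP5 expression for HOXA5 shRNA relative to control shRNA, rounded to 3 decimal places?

ΔCt(control shRNA) = 28.150 − 18.440 = 9.710
ΔCt(HOXA5 shRNA) = 24.490 − 17.700 = 6.790
ΔΔCt = 6.790 − 9.710 = -2.920
Fold change = 2^(−(-2.920)) = 2^2.920 = 7.5685

7.568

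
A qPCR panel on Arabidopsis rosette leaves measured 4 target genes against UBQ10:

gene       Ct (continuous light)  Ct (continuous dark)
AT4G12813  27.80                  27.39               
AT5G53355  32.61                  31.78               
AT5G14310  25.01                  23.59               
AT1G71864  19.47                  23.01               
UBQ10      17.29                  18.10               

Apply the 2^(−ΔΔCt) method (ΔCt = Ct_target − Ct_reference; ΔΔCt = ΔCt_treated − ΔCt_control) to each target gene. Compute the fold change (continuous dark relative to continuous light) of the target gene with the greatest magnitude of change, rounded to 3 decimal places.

AT4G12813: ΔΔCt = (27.39−18.10) − (27.80−17.29) = 9.29 − 10.51 = -1.22; fold change = 2^1.22 = 2.329
AT5G53355: ΔΔCt = (31.78−18.10) − (32.61−17.29) = 13.68 − 15.32 = -1.64; fold change = 2^1.64 = 3.117
AT5G14310: ΔΔCt = (23.59−18.10) − (25.01−17.29) = 5.49 − 7.72 = -2.23; fold change = 2^2.23 = 4.691
AT1G71864: ΔΔCt = (23.01−18.10) − (19.47−17.29) = 4.91 − 2.18 = 2.73; fold change = 2^-2.73 = 0.151
AT1G71864 has the largest |ΔΔCt| = 2.73.

0.151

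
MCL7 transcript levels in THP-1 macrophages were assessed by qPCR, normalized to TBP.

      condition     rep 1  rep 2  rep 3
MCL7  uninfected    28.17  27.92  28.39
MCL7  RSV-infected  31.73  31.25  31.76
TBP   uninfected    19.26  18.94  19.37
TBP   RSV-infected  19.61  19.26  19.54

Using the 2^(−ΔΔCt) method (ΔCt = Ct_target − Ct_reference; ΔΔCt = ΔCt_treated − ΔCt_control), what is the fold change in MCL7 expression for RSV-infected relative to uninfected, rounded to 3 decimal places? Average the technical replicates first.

0.113

Mean Ct: MCL7 uninfected 28.160; MCL7 RSV-infected 31.580; TBP uninfected 19.190; TBP RSV-infected 19.470
ΔCt(uninfected) = 28.160 − 19.190 = 8.970
ΔCt(RSV-infected) = 31.580 − 19.470 = 12.110
ΔΔCt = 12.110 − 8.970 = 3.140
Fold change = 2^(−3.140) = 0.1134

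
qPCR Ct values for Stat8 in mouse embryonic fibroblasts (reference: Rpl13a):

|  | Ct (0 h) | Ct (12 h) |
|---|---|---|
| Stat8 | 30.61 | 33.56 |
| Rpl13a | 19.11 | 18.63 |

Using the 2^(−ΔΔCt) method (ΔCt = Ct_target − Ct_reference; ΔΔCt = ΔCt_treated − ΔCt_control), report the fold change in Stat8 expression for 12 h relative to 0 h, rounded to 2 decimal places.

0.09

ΔCt(0 h) = 30.610 − 19.110 = 11.500
ΔCt(12 h) = 33.560 − 18.630 = 14.930
ΔΔCt = 14.930 − 11.500 = 3.430
Fold change = 2^(−3.430) = 0.093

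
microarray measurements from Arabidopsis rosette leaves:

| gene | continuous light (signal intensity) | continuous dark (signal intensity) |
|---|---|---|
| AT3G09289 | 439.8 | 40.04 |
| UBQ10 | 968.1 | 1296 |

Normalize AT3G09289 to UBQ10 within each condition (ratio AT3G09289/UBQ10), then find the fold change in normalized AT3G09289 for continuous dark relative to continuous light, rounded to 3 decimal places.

0.068

AT3G09289/UBQ10 (continuous light) = 439.8 / 968.1 = 0.45429
AT3G09289/UBQ10 (continuous dark) = 40.04 / 1296 = 0.030895
Fold change = 0.030895 / 0.45429 = 0.0680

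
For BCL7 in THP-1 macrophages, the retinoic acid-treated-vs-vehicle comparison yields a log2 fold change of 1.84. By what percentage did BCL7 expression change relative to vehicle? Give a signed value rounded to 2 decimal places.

258.01%

Fold change = 2^(1.84) = 3.5801
Percent change = (FC − 1) × 100% = (3.5801 − 1) × 100 = 258.01%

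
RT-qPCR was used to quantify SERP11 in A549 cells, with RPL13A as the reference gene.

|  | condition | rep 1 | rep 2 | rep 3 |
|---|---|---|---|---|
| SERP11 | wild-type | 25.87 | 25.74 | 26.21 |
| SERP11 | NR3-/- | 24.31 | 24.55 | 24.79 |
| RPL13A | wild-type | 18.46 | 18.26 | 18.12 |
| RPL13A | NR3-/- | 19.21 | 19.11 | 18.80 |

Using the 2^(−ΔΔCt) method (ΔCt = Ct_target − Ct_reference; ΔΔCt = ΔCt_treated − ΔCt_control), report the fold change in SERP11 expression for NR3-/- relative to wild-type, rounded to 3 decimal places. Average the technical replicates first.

4.438

Mean Ct: SERP11 wild-type 25.940; SERP11 NR3-/- 24.550; RPL13A wild-type 18.280; RPL13A NR3-/- 19.040
ΔCt(wild-type) = 25.940 − 18.280 = 7.660
ΔCt(NR3-/-) = 24.550 − 19.040 = 5.510
ΔΔCt = 5.510 − 7.660 = -2.150
Fold change = 2^(−(-2.150)) = 2^2.150 = 4.4383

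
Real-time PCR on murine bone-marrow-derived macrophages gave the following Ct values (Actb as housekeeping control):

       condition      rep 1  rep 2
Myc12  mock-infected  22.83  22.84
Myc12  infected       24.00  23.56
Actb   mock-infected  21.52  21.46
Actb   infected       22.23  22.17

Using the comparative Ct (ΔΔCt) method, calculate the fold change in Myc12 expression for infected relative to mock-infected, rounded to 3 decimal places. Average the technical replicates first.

Mean Ct: Myc12 mock-infected 22.835; Myc12 infected 23.780; Actb mock-infected 21.490; Actb infected 22.200
ΔCt(mock-infected) = 22.835 − 21.490 = 1.345
ΔCt(infected) = 23.780 − 22.200 = 1.580
ΔΔCt = 1.580 − 1.345 = 0.235
Fold change = 2^(−0.235) = 0.8497

0.850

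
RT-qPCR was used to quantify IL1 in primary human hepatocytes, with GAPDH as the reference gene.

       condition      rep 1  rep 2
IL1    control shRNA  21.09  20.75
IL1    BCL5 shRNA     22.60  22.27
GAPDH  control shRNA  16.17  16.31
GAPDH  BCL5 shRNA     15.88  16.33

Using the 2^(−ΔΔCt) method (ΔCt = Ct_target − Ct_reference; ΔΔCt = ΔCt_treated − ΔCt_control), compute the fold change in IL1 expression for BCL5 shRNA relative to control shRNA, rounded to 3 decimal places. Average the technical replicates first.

Mean Ct: IL1 control shRNA 20.920; IL1 BCL5 shRNA 22.435; GAPDH control shRNA 16.240; GAPDH BCL5 shRNA 16.105
ΔCt(control shRNA) = 20.920 − 16.240 = 4.680
ΔCt(BCL5 shRNA) = 22.435 − 16.105 = 6.330
ΔΔCt = 6.330 − 4.680 = 1.650
Fold change = 2^(−1.650) = 0.3186

0.319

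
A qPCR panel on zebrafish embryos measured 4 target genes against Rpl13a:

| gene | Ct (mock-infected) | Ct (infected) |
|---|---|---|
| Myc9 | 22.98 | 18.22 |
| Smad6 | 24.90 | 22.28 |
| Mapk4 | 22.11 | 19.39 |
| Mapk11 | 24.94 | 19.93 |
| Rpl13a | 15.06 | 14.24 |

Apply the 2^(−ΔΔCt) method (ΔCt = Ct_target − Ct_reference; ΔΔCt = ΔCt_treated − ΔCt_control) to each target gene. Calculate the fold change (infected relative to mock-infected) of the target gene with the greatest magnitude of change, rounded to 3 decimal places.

18.252

Myc9: ΔΔCt = (18.22−14.24) − (22.98−15.06) = 3.98 − 7.92 = -3.94; fold change = 2^3.94 = 15.348
Smad6: ΔΔCt = (22.28−14.24) − (24.90−15.06) = 8.04 − 9.84 = -1.80; fold change = 2^1.80 = 3.482
Mapk4: ΔΔCt = (19.39−14.24) − (22.11−15.06) = 5.15 − 7.05 = -1.90; fold change = 2^1.90 = 3.732
Mapk11: ΔΔCt = (19.93−14.24) − (24.94−15.06) = 5.69 − 9.88 = -4.19; fold change = 2^4.19 = 18.252
Mapk11 has the largest |ΔΔCt| = 4.19.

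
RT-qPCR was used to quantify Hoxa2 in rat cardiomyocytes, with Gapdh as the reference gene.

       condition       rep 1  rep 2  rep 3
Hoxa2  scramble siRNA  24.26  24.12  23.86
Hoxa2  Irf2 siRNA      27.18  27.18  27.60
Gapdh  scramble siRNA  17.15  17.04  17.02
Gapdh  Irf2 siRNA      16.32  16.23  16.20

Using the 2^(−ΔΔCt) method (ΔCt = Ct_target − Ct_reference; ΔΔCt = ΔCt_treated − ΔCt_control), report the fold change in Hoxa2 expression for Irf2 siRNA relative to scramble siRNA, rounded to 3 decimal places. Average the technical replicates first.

Mean Ct: Hoxa2 scramble siRNA 24.080; Hoxa2 Irf2 siRNA 27.320; Gapdh scramble siRNA 17.070; Gapdh Irf2 siRNA 16.250
ΔCt(scramble siRNA) = 24.080 − 17.070 = 7.010
ΔCt(Irf2 siRNA) = 27.320 − 16.250 = 11.070
ΔΔCt = 11.070 − 7.010 = 4.060
Fold change = 2^(−4.060) = 0.0600

0.060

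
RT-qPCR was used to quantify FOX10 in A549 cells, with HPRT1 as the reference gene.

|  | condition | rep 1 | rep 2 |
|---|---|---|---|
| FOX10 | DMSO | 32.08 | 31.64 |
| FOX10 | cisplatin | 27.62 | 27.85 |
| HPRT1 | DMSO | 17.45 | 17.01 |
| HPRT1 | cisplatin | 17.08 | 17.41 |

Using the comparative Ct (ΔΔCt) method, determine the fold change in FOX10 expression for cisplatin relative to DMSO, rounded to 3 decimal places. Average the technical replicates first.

Mean Ct: FOX10 DMSO 31.860; FOX10 cisplatin 27.735; HPRT1 DMSO 17.230; HPRT1 cisplatin 17.245
ΔCt(DMSO) = 31.860 − 17.230 = 14.630
ΔCt(cisplatin) = 27.735 − 17.245 = 10.490
ΔΔCt = 10.490 − 14.630 = -4.140
Fold change = 2^(−(-4.140)) = 2^4.140 = 17.6305

17.630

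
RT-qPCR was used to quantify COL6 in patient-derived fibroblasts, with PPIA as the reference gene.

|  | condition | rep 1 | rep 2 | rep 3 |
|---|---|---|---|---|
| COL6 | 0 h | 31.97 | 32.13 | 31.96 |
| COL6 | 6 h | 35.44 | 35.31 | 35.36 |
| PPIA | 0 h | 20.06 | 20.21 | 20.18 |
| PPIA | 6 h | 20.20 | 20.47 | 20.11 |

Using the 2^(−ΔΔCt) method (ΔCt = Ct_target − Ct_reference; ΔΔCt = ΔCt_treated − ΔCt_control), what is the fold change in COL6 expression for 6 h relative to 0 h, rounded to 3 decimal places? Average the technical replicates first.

0.106

Mean Ct: COL6 0 h 32.020; COL6 6 h 35.370; PPIA 0 h 20.150; PPIA 6 h 20.260
ΔCt(0 h) = 32.020 − 20.150 = 11.870
ΔCt(6 h) = 35.370 − 20.260 = 15.110
ΔΔCt = 15.110 − 11.870 = 3.240
Fold change = 2^(−3.240) = 0.1058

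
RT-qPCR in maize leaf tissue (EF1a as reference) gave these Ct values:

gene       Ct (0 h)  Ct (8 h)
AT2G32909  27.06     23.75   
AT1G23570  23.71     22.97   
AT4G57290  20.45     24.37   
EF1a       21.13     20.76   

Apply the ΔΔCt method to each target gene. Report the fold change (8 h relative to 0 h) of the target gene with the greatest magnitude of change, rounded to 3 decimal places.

AT2G32909: ΔΔCt = (23.75−20.76) − (27.06−21.13) = 2.99 − 5.93 = -2.94; fold change = 2^2.94 = 7.674
AT1G23570: ΔΔCt = (22.97−20.76) − (23.71−21.13) = 2.21 − 2.58 = -0.37; fold change = 2^0.37 = 1.292
AT4G57290: ΔΔCt = (24.37−20.76) − (20.45−21.13) = 3.61 − (-0.68) = 4.29; fold change = 2^-4.29 = 0.051
AT4G57290 has the largest |ΔΔCt| = 4.29.

0.051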